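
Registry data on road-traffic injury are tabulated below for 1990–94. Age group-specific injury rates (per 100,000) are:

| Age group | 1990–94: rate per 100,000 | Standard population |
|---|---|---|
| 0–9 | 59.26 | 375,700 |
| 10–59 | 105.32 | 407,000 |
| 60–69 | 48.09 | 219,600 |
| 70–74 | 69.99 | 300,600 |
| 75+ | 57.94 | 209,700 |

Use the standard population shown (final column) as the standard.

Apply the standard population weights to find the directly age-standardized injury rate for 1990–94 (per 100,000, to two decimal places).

71.98

Standard total = 1,512,600; weights = 0.2484, 0.2691, 0.1452, 0.1987, 0.1386.
Standardized rate: 0.2484×59.26 + 0.2691×105.32 + 0.1452×48.09 + 0.1987×69.99 + 0.1386×57.94 = 71.9812 per 100,000.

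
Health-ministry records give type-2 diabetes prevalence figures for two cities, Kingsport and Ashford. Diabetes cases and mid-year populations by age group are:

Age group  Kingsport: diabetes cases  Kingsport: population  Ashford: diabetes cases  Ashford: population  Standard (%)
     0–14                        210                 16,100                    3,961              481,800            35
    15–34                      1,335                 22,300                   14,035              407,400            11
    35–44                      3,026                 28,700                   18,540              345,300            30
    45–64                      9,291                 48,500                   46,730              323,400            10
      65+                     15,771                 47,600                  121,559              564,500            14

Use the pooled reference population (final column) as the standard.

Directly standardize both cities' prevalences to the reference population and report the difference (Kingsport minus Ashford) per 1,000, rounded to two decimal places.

Age-specific rates per 1,000 for Kingsport: 13.043, 59.865, 105.436, 191.567, 331.324.
For Ashford: 8.221, 34.450, 53.692, 144.496, 215.339.
Standard weights: 0.35, 0.11, 0.30, 0.10, 0.14.
Kingsport: 0.3500×13.043 + 0.1100×59.865 + 0.3000×105.436 + 0.1000×191.567 + 0.1400×331.324 = 108.3231 per 1,000.
Ashford: 0.3500×8.221 + 0.1100×34.450 + 0.3000×53.692 + 0.1000×144.496 + 0.1400×215.339 = 67.3718 per 1,000.
Difference = 108.3231 − 67.3718 = 40.9513.

40.95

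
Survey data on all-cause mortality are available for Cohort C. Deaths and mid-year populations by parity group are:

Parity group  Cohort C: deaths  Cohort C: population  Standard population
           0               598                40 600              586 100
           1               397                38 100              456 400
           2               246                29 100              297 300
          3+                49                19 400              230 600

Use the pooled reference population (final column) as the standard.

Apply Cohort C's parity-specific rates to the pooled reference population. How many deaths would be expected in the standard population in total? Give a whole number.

Parity-specific rates per 1 000 for Cohort C: 14.729, 10.420, 8.454, 2.526.
Expected deaths = Σ (standard pop × parity-specific rate ÷ 1 000)
= 586 100×14.729/1 000 + 456 400×10.420/1 000 + 297 300×8.454/1 000 + 230 600×2.526/1 000
= 8632.70 + 4755.66 + 2513.26 + 582.44 = 16484.07.

16484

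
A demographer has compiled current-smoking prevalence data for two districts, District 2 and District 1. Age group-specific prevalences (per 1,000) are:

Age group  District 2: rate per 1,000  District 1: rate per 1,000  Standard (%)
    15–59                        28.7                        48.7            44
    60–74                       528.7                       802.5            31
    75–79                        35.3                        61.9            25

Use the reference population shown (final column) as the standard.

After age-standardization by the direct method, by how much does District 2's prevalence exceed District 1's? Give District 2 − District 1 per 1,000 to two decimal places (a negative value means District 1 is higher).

Standard weights: 0.44, 0.31, 0.25.
District 2: 0.4400×28.7 + 0.3100×528.7 + 0.2500×35.3 = 185.3500 per 1,000.
District 1: 0.4400×48.7 + 0.3100×802.5 + 0.2500×61.9 = 285.6780 per 1,000.
Difference = 185.3500 − 285.6780 = -100.3280.

-100.33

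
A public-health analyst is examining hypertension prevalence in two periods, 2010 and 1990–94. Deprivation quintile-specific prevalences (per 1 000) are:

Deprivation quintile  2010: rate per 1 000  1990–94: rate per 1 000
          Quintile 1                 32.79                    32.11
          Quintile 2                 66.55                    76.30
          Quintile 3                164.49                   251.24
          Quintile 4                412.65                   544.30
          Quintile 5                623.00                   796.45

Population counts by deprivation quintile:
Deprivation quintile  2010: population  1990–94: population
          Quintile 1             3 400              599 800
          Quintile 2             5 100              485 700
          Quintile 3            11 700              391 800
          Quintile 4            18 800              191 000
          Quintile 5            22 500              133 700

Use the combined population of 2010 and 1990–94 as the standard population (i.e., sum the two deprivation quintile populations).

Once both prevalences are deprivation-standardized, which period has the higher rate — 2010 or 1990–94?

1990–94

Combined standard total = 1 863 500; weights = 0.3237, 0.2634, 0.2165, 0.1126, 0.0838.
2010: 0.3237×32.79 + 0.2634×66.55 + 0.2165×164.49 + 0.1126×412.65 + 0.0838×623.00 = 162.4363 per 1 000.
1990–94: 0.3237×32.11 + 0.2634×76.30 + 0.2165×251.24 + 0.1126×544.30 + 0.0838×796.45 = 212.9282 per 1 000.
The crude rates (392.70 vs 202.66) would put 2010 higher, but that reflects its deprivation composition; once standardized to a common deprivation structure, 1990–94 has the higher underlying rate.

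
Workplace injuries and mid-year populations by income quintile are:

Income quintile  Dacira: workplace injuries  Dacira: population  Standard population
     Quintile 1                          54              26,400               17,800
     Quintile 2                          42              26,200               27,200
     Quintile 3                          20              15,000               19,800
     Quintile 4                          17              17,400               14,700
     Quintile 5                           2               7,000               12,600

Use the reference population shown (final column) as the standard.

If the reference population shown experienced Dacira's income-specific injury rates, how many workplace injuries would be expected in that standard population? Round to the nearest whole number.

Income-specific rates per 10,000 for Dacira: 20.45, 16.03, 13.33, 9.77, 2.86.
Expected workplace injuries = Σ (standard pop × income-specific rate ÷ 10,000)
= 17,800×20.45/10,000 + 27,200×16.03/10,000 + 19,800×13.33/10,000 + 14,700×9.77/10,000 + 12,600×2.86/10,000
= 36.41 + 43.60 + 26.40 + 14.36 + 3.60 = 124.37.

124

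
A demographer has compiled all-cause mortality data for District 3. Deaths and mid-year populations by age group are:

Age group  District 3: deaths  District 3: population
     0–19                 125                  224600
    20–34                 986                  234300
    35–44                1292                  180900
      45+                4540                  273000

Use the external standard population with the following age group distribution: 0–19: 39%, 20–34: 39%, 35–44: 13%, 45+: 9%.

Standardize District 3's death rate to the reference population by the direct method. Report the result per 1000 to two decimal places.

Age-specific rates per 1000 for District 3: 0.557, 4.208, 7.142, 16.630.
Standard weights: 0.39, 0.39, 0.13, 0.09.
Standardized rate: 0.3900×0.557 + 0.3900×4.208 + 0.1300×7.142 + 0.0900×16.630 = 4.2835 per 1000.

4.28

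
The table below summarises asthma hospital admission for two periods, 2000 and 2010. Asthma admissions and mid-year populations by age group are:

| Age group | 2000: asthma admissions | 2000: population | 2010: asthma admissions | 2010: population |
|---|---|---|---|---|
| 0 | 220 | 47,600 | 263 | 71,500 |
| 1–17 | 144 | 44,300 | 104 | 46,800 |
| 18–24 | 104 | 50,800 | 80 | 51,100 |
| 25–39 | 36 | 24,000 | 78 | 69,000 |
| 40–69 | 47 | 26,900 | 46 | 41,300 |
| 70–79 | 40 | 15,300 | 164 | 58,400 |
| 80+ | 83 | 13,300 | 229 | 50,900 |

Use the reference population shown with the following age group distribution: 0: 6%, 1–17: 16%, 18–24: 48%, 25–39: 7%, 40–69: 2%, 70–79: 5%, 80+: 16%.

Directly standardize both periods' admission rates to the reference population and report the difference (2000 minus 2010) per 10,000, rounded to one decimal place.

7.6

Age-specific rates per 10,000 for 2000: 46.22, 32.51, 20.47, 15.00, 17.47, 26.14, 62.41.
For 2010: 36.78, 22.22, 15.66, 11.30, 11.14, 28.08, 44.99.
Standard weights: 0.06, 0.16, 0.48, 0.07, 0.02, 0.05, 0.16.
2000: 0.0600×46.22 + 0.1600×32.51 + 0.4800×20.47 + 0.0700×15.00 + 0.0200×17.47 + 0.0500×26.14 + 0.1600×62.41 = 30.4924 per 10,000.
2010: 0.0600×36.78 + 0.1600×22.22 + 0.4800×15.66 + 0.0700×11.30 + 0.0200×11.14 + 0.0500×28.08 + 0.1600×44.99 = 22.8938 per 10,000.
Difference = 30.4924 − 22.8938 = 7.5985.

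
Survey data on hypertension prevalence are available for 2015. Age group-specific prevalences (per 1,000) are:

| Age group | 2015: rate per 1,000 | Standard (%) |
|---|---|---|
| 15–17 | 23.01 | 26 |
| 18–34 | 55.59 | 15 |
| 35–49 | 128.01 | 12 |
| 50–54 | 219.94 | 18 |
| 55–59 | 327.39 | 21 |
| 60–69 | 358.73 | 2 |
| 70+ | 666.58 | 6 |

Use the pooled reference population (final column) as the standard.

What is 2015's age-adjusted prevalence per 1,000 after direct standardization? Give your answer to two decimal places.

185.19

Standard weights: 0.26, 0.15, 0.12, 0.18, 0.21, 0.02, 0.06.
Standardized rate: 0.2600×23.01 + 0.1500×55.59 + 0.1200×128.01 + 0.1800×219.94 + 0.2100×327.39 + 0.0200×358.73 + 0.0600×666.58 = 185.1928 per 1,000.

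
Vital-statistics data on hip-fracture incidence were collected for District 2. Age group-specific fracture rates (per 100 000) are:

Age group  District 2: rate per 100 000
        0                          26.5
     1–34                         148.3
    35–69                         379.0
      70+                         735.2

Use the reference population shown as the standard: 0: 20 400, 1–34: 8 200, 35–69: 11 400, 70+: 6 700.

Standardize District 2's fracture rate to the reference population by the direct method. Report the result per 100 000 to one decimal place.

235.6

Standard total = 46 700; weights = 0.4368, 0.1756, 0.2441, 0.1435.
Standardized rate: 0.4368×26.5 + 0.1756×148.3 + 0.2441×379.0 + 0.1435×735.2 = 235.6124 per 100 000.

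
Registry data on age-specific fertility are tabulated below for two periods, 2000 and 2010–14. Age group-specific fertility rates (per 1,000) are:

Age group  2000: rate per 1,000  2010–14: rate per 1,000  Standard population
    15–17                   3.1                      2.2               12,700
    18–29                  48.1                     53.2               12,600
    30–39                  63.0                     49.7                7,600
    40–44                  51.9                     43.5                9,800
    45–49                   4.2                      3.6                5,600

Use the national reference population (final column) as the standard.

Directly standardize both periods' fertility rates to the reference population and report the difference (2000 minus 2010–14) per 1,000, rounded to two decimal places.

Standard total = 48,300; weights = 0.2629, 0.2609, 0.1573, 0.2029, 0.1159.
2000: 0.2629×3.1 + 0.2609×48.1 + 0.1573×63.0 + 0.2029×51.9 + 0.1159×4.2 = 34.2934 per 1,000.
2010–14: 0.2629×2.2 + 0.2609×53.2 + 0.1573×49.7 + 0.2029×43.5 + 0.1159×3.6 = 31.5205 per 1,000.
Difference = 34.2934 − 31.5205 = 2.7729.

2.77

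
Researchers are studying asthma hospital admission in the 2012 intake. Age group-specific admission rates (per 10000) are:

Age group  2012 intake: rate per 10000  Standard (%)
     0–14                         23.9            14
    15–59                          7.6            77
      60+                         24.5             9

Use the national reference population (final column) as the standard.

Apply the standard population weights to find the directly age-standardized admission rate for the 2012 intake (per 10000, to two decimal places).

11.40

Standard weights: 0.14, 0.77, 0.09.
Standardized rate: 0.1400×23.9 + 0.7700×7.6 + 0.0900×24.5 = 11.4030 per 10000.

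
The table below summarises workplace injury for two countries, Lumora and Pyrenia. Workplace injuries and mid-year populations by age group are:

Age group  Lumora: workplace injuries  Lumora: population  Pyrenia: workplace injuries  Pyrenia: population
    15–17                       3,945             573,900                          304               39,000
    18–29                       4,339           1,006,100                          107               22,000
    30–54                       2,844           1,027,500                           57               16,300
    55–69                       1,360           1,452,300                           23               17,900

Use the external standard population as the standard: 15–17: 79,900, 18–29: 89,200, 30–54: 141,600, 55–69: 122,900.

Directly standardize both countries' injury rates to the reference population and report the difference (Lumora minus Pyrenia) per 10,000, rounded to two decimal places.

-6.20

Age-specific rates per 10,000 for Lumora: 68.74, 43.13, 27.68, 9.36.
For Pyrenia: 77.95, 48.64, 34.97, 12.85.
Standard total = 433,600; weights = 0.1843, 0.2057, 0.3266, 0.2834.
Lumora: 0.1843×68.74 + 0.2057×43.13 + 0.3266×27.68 + 0.2834×9.36 = 33.2322 per 10,000.
Pyrenia: 0.1843×77.95 + 0.2057×48.64 + 0.3266×34.97 + 0.2834×12.85 = 39.4310 per 10,000.
Difference = 33.2322 − 39.4310 = -6.1988.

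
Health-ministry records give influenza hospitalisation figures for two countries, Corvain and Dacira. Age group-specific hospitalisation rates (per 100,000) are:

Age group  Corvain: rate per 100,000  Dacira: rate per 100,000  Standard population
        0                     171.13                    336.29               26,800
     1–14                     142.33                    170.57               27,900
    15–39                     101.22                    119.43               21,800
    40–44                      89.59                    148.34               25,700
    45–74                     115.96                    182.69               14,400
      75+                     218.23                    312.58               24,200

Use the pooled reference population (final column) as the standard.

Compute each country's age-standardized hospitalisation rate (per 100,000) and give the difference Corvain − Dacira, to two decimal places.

Standard total = 140,800; weights = 0.1903, 0.1982, 0.1548, 0.1825, 0.1023, 0.1719.
Corvain: 0.1903×171.13 + 0.1982×142.33 + 0.1548×101.22 + 0.1825×89.59 + 0.1023×115.96 + 0.1719×218.23 = 142.1686 per 100,000.
Dacira: 0.1903×336.29 + 0.1982×170.57 + 0.1548×119.43 + 0.1825×148.34 + 0.1023×182.69 + 0.1719×312.58 = 215.7852 per 100,000.
Difference = 142.1686 − 215.7852 = -73.6166.

-73.62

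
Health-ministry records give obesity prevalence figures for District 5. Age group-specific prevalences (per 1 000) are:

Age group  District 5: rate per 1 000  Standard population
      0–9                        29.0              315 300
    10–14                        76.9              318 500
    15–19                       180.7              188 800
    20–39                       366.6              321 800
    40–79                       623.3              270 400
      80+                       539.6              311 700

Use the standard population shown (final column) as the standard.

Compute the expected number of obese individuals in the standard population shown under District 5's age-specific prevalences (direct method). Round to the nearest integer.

522458

Expected obese individuals = Σ (standard pop × age-specific rate ÷ 1 000)
= 315 300×29.0/1 000 + 318 500×76.9/1 000 + 188 800×180.7/1 000 + 321 800×366.6/1 000 + 270 400×623.3/1 000 + 311 700×539.6/1 000
= 9143.70 + 24492.65 + 34116.16 + 117971.88 + 168540.32 + 168193.32 = 522458.03.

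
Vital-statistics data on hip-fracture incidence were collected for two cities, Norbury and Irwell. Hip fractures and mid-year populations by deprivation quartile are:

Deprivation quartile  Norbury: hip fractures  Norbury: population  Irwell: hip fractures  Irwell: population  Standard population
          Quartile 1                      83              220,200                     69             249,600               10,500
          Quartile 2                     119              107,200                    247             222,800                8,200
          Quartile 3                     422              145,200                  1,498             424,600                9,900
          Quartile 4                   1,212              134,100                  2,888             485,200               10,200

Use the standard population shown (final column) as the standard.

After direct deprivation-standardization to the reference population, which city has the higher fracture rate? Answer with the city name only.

Deprivation-specific rates per 100,000 for Norbury: 37.69, 111.01, 290.63, 903.80.
For Irwell: 27.64, 110.86, 352.80, 595.22.
Standard total = 38,800; weights = 0.2706, 0.2113, 0.2552, 0.2629.
Norbury: 0.2706×37.69 + 0.2113×111.01 + 0.2552×290.63 + 0.2629×903.80 = 345.4150 per 100,000.
Irwell: 0.2706×27.64 + 0.2113×110.86 + 0.2552×352.80 + 0.2629×595.22 = 277.4048 per 100,000.
The crude rates (302.62 vs 340.18) would put Irwell higher, but that reflects its deprivation composition; once standardized to a common deprivation structure, Norbury has the higher underlying rate.

Norbury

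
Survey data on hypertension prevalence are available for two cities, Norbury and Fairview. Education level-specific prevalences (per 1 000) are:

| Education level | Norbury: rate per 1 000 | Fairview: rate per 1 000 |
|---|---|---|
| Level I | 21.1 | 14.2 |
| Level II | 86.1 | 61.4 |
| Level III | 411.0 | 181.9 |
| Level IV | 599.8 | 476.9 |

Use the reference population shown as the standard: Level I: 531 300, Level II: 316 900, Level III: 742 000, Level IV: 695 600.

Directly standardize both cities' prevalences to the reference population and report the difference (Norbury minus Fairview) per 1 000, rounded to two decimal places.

Standard total = 2 285 800; weights = 0.2324, 0.1386, 0.3246, 0.3043.
Norbury: 0.2324×21.1 + 0.1386×86.1 + 0.3246×411.0 + 0.3043×599.8 = 332.7843 per 1 000.
Fairview: 0.2324×14.2 + 0.1386×61.4 + 0.3246×181.9 + 0.3043×476.9 = 215.9872 per 1 000.
Difference = 332.7843 − 215.9872 = 116.7971.

116.80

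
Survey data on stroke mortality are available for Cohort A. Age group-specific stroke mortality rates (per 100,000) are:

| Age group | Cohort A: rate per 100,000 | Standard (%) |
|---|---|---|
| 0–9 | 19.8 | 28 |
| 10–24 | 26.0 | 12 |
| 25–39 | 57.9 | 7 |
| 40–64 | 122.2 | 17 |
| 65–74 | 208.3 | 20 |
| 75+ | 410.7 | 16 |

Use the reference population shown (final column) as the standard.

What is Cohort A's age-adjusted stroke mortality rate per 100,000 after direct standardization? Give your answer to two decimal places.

Standard weights: 0.28, 0.12, 0.07, 0.17, 0.20, 0.16.
Standardized rate: 0.2800×19.8 + 0.1200×26.0 + 0.0700×57.9 + 0.1700×122.2 + 0.2000×208.3 + 0.1600×410.7 = 140.8630 per 100,000.

140.86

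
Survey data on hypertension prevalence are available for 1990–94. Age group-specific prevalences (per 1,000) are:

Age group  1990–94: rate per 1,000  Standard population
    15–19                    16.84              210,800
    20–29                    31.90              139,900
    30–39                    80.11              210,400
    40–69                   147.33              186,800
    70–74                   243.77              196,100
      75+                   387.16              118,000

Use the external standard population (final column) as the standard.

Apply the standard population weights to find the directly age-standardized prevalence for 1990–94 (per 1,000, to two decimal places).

137.36

Standard total = 1,062,000; weights = 0.1985, 0.1317, 0.1981, 0.1759, 0.1847, 0.1111.
Standardized rate: 0.1985×16.84 + 0.1317×31.90 + 0.1981×80.11 + 0.1759×147.33 + 0.1847×243.77 + 0.1111×387.16 = 137.3609 per 1,000.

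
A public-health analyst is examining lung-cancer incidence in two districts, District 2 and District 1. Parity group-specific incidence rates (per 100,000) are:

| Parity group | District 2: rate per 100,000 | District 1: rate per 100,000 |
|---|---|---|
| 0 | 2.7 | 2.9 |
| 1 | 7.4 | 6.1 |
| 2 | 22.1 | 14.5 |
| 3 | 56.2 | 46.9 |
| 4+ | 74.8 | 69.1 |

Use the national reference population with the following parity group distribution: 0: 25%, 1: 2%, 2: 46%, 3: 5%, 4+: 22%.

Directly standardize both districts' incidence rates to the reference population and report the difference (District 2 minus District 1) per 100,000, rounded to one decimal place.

Standard weights: 0.25, 0.02, 0.46, 0.05, 0.22.
District 2: 0.2500×2.7 + 0.0200×7.4 + 0.4600×22.1 + 0.0500×56.2 + 0.2200×74.8 = 30.2550 per 100,000.
District 1: 0.2500×2.9 + 0.0200×6.1 + 0.4600×14.5 + 0.0500×46.9 + 0.2200×69.1 = 25.0640 per 100,000.
Difference = 30.2550 − 25.0640 = 5.1910.

5.2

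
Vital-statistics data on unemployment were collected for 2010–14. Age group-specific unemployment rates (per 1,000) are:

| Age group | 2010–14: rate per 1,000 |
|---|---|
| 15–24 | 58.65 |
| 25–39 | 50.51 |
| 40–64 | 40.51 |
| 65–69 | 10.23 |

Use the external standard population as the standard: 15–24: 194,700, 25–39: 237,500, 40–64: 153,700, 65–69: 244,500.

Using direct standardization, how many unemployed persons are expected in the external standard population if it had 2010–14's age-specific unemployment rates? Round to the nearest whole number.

Expected unemployed persons = Σ (standard pop × age-specific rate ÷ 1,000)
= 194,700×58.65/1,000 + 237,500×50.51/1,000 + 153,700×40.51/1,000 + 244,500×10.23/1,000
= 11419.16 + 11996.12 + 6226.39 + 2501.24 = 32142.90.

32143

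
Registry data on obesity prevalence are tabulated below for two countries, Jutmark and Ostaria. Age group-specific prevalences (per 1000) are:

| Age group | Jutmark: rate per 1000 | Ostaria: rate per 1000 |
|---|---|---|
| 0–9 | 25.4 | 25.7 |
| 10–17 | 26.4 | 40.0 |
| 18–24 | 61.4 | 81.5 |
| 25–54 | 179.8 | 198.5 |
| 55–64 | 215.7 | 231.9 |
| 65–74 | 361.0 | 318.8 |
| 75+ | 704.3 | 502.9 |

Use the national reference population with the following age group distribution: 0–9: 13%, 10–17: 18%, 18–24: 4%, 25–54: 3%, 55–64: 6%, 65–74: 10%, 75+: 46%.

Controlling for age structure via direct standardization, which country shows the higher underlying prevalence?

Jutmark

Standard weights: 0.13, 0.18, 0.04, 0.03, 0.06, 0.10, 0.46.
Jutmark: 0.1300×25.4 + 0.1800×26.4 + 0.0400×61.4 + 0.0300×179.8 + 0.0600×215.7 + 0.1000×361.0 + 0.4600×704.3 = 388.9240 per 1000.
Ostaria: 0.1300×25.7 + 0.1800×40.0 + 0.0400×81.5 + 0.0300×198.5 + 0.0600×231.9 + 0.1000×318.8 + 0.4600×502.9 = 296.8840 per 1000.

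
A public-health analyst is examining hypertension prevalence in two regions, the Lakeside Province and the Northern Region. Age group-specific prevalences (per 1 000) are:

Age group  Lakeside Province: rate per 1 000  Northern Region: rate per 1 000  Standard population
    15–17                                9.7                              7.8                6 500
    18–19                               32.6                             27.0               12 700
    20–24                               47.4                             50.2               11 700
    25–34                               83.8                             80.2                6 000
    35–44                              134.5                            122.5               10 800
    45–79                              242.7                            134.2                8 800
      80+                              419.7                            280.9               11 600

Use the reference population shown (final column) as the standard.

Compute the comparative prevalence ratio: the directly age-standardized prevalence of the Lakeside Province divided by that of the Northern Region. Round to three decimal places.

1.383

Standard total = 68 100; weights = 0.0954, 0.1865, 0.1718, 0.0881, 0.1586, 0.1292, 0.1703.
The Lakeside Province: 0.0954×9.7 + 0.1865×32.6 + 0.1718×47.4 + 0.0881×83.8 + 0.1586×134.5 + 0.1292×242.7 + 0.1703×419.7 = 146.7156 per 1 000.
The Northern Region: 0.0954×7.8 + 0.1865×27.0 + 0.1718×50.2 + 0.0881×80.2 + 0.1586×122.5 + 0.1292×134.2 + 0.1703×280.9 = 106.0872 per 1 000.
Ratio = 146.7156 ÷ 106.0872 = 1.38297.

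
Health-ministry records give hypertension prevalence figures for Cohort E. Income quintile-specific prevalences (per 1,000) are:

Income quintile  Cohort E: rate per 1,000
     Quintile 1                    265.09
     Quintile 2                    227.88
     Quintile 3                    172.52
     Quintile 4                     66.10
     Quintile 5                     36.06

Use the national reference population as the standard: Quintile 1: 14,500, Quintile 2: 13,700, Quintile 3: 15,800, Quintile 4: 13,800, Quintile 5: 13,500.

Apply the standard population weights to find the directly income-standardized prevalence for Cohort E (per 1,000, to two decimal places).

155.55

Standard total = 71,300; weights = 0.2034, 0.1921, 0.2216, 0.1935, 0.1893.
Standardized rate: 0.2034×265.09 + 0.1921×227.88 + 0.2216×172.52 + 0.1935×66.10 + 0.1893×36.06 = 155.5479 per 1,000.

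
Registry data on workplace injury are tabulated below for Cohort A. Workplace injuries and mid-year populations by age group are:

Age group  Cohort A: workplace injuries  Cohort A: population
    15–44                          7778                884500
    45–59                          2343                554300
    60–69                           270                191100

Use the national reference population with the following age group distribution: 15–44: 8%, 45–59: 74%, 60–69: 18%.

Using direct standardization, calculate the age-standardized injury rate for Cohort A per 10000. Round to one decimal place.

Age-specific rates per 10000 for Cohort A: 87.94, 42.27, 14.13.
Standard weights: 0.08, 0.74, 0.18.
Standardized rate: 0.0800×87.94 + 0.7400×42.27 + 0.1800×14.13 = 40.8576 per 10000.

40.9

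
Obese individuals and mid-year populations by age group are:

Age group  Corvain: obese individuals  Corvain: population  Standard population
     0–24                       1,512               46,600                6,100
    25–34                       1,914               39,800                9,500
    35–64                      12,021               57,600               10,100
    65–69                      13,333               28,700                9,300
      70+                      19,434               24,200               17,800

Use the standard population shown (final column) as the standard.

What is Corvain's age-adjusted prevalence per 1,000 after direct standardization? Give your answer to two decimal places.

404.88

Age-specific rates per 1,000 for Corvain: 32.446, 48.090, 208.698, 464.564, 803.058.
Standard total = 52,800; weights = 0.1155, 0.1799, 0.1913, 0.1761, 0.3371.
Standardized rate: 0.1155×32.446 + 0.1799×48.090 + 0.1913×208.698 + 0.1761×464.564 + 0.3371×803.058 = 404.8771 per 1,000.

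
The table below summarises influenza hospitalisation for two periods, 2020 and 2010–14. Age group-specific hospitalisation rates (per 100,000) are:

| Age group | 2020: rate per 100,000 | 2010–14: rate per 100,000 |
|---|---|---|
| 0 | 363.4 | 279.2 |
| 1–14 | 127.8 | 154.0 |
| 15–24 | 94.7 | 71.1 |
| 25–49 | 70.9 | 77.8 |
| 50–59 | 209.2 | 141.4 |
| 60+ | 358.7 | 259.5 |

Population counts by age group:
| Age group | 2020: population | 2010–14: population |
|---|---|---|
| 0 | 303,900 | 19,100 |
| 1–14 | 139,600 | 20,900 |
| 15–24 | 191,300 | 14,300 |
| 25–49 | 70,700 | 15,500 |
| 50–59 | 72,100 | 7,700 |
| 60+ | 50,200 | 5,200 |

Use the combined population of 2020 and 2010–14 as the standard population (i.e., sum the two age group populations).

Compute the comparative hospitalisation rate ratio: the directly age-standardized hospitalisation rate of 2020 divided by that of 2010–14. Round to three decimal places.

Combined standard total = 910,500; weights = 0.3548, 0.1763, 0.2258, 0.0947, 0.0876, 0.0608.
2020: 0.3548×363.4 + 0.1763×127.8 + 0.2258×94.7 + 0.0947×70.9 + 0.0876×209.2 + 0.0608×358.7 = 219.7014 per 100,000.
2010–14: 0.3548×279.2 + 0.1763×154.0 + 0.2258×71.1 + 0.0947×77.8 + 0.0876×141.4 + 0.0608×259.5 = 177.7959 per 100,000.
Ratio = 219.7014 ÷ 177.7959 = 1.23569.

1.236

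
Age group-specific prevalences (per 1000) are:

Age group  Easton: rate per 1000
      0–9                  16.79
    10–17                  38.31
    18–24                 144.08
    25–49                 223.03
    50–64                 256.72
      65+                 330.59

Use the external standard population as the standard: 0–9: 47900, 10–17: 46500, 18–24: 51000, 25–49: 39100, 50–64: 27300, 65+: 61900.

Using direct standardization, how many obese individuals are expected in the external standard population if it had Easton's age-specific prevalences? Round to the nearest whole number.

Expected obese individuals = Σ (standard pop × age-specific rate ÷ 1000)
= 47900×16.79/1000 + 46500×38.31/1000 + 51000×144.08/1000 + 39100×223.03/1000 + 27300×256.72/1000 + 61900×330.59/1000
= 804.24 + 1781.41 + 7348.08 + 8720.47 + 7008.46 + 20463.52 = 46126.19.

46126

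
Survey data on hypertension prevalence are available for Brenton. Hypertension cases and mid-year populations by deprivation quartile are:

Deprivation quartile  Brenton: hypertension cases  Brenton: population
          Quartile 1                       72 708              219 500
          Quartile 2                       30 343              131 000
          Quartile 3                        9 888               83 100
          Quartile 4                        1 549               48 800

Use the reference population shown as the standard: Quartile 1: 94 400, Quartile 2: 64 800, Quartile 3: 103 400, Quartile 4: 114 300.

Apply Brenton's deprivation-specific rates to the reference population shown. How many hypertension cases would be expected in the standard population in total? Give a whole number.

Deprivation-specific rates per 1 000 for Brenton: 331.244, 231.626, 118.989, 31.742.
Expected hypertension cases = Σ (standard pop × deprivation-specific rate ÷ 1 000)
= 94 400×331.244/1 000 + 64 800×231.626/1 000 + 103 400×118.989/1 000 + 114 300×31.742/1 000
= 31269.41 + 15009.36 + 12303.48 + 3628.09 = 62210.34.

62210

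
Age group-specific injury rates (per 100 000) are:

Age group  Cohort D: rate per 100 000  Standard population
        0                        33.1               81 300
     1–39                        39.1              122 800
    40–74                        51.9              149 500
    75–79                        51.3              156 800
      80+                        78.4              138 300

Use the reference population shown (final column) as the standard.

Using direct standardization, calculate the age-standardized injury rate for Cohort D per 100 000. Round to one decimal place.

Standard total = 648 700; weights = 0.1253, 0.1893, 0.2305, 0.2417, 0.2132.
Standardized rate: 0.1253×33.1 + 0.1893×39.1 + 0.2305×51.9 + 0.2417×51.3 + 0.2132×78.4 = 52.6254 per 100 000.

52.6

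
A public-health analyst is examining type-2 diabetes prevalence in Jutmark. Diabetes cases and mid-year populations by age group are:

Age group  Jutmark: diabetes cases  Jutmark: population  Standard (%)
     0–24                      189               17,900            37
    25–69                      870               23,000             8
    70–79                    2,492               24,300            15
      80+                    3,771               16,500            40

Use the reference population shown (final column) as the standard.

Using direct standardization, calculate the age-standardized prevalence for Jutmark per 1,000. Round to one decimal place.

Age-specific rates per 1,000 for Jutmark: 10.559, 37.826, 102.551, 228.545.
Standard weights: 0.37, 0.08, 0.15, 0.40.
Standardized rate: 0.3700×10.559 + 0.0800×37.826 + 0.1500×102.551 + 0.4000×228.545 = 113.7337 per 1,000.

113.7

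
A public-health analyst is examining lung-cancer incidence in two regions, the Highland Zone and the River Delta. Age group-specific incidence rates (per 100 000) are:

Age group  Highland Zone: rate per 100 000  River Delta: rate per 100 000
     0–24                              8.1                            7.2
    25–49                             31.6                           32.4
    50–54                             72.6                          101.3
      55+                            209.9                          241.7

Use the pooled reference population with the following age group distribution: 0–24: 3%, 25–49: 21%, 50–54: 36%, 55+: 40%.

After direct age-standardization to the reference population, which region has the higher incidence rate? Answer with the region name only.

Standard weights: 0.03, 0.21, 0.36, 0.40.
The Highland Zone: 0.0300×8.1 + 0.2100×31.6 + 0.3600×72.6 + 0.4000×209.9 = 116.9750 per 100 000.
The River Delta: 0.0300×7.2 + 0.2100×32.4 + 0.3600×101.3 + 0.4000×241.7 = 140.1680 per 100 000.

River Delta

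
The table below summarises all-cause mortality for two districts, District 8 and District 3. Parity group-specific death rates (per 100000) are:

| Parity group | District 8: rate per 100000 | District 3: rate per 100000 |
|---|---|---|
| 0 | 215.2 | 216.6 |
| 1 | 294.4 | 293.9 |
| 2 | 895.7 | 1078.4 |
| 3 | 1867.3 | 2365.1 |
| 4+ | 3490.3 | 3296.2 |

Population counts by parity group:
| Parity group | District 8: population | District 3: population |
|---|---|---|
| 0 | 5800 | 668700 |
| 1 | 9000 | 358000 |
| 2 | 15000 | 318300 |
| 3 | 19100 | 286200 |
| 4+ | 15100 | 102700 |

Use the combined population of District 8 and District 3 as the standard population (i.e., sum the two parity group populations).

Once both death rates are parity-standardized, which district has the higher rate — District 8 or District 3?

Combined standard total = 1797900; weights = 0.3752, 0.2041, 0.1854, 0.1698, 0.0655.
District 8: 0.3752×215.2 + 0.2041×294.4 + 0.1854×895.7 + 0.1698×1867.3 + 0.0655×3490.3 = 852.6492 per 100000.
District 3: 0.3752×216.6 + 0.2041×293.9 + 0.1854×1078.4 + 0.1698×2365.1 + 0.0655×3296.2 = 958.7553 per 100000.
The crude rates (1651.60 vs 927.81) would put District 8 higher, but that reflects its parity composition; once standardized to a common parity structure, District 3 has the higher underlying rate.

District 3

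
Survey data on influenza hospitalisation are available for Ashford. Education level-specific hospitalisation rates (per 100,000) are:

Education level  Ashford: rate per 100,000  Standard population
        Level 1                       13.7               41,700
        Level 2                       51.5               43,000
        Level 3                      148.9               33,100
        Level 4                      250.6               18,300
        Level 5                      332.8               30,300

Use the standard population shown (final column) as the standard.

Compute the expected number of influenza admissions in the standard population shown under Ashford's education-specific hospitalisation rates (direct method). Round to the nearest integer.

Expected influenza admissions = Σ (standard pop × education-specific rate ÷ 100,000)
= 41,700×13.7/100,000 + 43,000×51.5/100,000 + 33,100×148.9/100,000 + 18,300×250.6/100,000 + 30,300×332.8/100,000
= 5.71 + 22.14 + 49.29 + 45.86 + 100.84 = 223.84.

224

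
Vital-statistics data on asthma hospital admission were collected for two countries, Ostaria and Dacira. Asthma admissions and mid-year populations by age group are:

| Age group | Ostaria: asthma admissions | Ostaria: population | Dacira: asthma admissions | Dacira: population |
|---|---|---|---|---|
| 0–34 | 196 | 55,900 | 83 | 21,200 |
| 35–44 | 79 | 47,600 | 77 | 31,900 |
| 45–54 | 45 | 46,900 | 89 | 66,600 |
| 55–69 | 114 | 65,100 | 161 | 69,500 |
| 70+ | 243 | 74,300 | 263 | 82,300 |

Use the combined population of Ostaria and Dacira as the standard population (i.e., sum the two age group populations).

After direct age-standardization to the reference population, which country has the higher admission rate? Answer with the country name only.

Age-specific rates per 10,000 for Ostaria: 35.06, 16.60, 9.59, 17.51, 32.71.
For Dacira: 39.15, 24.14, 13.36, 23.17, 31.96.
Combined standard total = 561,300; weights = 0.1374, 0.1416, 0.2022, 0.2398, 0.2790.
Ostaria: 0.1374×35.06 + 0.1416×16.60 + 0.2022×9.59 + 0.2398×17.51 + 0.2790×32.71 = 22.4309 per 10,000.
Dacira: 0.1374×39.15 + 0.1416×24.14 + 0.2022×13.36 + 0.2398×23.17 + 0.2790×31.96 = 25.9695 per 10,000.

Dacira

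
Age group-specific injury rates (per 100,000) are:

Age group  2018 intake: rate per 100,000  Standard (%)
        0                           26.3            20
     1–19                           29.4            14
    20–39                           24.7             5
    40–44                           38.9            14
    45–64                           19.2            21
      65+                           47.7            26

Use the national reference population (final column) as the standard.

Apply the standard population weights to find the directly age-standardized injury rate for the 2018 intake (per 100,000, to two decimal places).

Standard weights: 0.20, 0.14, 0.05, 0.14, 0.21, 0.26.
Standardized rate: 0.2000×26.3 + 0.1400×29.4 + 0.0500×24.7 + 0.1400×38.9 + 0.2100×19.2 + 0.2600×47.7 = 32.4910 per 100,000.

32.49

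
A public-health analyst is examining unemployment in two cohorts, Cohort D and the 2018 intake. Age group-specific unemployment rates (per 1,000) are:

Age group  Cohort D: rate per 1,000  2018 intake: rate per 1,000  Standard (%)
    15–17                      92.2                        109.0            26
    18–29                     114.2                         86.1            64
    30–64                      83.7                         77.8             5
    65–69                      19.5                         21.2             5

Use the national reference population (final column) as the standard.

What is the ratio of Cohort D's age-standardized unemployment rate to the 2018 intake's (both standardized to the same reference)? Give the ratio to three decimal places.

1.156

Standard weights: 0.26, 0.64, 0.05, 0.05.
Cohort D: 0.2600×92.2 + 0.6400×114.2 + 0.0500×83.7 + 0.0500×19.5 = 102.2200 per 1,000.
The 2018 intake: 0.2600×109.0 + 0.6400×86.1 + 0.0500×77.8 + 0.0500×21.2 = 88.3940 per 1,000.
Ratio = 102.2200 ÷ 88.3940 = 1.15641.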